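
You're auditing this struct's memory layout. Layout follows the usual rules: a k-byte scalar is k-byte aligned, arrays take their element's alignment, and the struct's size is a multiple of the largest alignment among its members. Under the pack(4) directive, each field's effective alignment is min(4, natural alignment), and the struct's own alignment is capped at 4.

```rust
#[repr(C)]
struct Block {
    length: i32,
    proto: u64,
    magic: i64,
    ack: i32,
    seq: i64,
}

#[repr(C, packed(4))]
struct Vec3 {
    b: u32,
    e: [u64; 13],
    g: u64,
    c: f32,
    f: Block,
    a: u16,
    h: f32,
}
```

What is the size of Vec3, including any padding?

168 bytes

Block: @0: length [4B, align 4] → 4; +4 pad (align 8); @8: proto [8B, align 8] → 16; @16: magic [8B, align 8] → 24; @24: ack [4B, align 4] → 28; +4 pad (align 8); @32: seq [8B, align 8] → 40; size 40, align 8
@0: b [4B, align 4] → 4
@4: e [104B, align 4] → 108
@108: g [8B, align 4] → 116
@116: c [4B, align 4] → 120
@120: f [40B, align 4] → 160
@160: a [2B, align 2] → 162
+2 pad (align 4)
@164: h [4B, align 4] → 168
size 168, align 4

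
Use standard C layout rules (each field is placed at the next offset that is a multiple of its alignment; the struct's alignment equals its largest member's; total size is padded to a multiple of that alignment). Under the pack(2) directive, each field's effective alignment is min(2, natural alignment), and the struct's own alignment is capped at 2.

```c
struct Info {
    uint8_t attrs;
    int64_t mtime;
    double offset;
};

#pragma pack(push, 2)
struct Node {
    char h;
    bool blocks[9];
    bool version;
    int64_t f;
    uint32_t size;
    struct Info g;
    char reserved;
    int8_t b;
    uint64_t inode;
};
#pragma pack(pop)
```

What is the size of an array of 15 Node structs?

870

Info: @0: attrs [1B, align 1] → 1; +7 pad (align 8); @8: mtime [8B, align 8] → 16; @16: offset [8B, align 8] → 24; size 24, align 8
@0: h [1B, align 1] → 1
@1: blocks [9B, align 1] → 10
@10: version [1B, align 1] → 11
+1 pad (align 2)
@12: f [8B, align 2] → 20
@20: size [4B, align 2] → 24
@24: g [24B, align 2] → 48
@48: reserved [1B, align 1] → 49
@49: b [1B, align 1] → 50
@50: inode [8B, align 2] → 58
size 58, align 2
array of 15: 15 × 58 = 870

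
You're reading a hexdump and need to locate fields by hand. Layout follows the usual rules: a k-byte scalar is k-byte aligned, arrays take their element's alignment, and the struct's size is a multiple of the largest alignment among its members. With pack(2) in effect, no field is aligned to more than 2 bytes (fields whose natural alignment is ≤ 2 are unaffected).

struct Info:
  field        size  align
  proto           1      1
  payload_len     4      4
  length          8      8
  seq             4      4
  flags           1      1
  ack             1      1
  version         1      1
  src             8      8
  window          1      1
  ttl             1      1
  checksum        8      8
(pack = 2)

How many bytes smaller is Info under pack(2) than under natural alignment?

natural layout:
  proto at 0 (size 1, align 1) → ends 1
  pad 3 to align 4 for payload_len
  payload_len at 4 (size 4, align 4) → ends 8
  length at 8 (size 8, align 8) → ends 16
  seq at 16 (size 4, align 4) → ends 20
  flags at 20 (size 1, align 1) → ends 21
  ack at 21 (size 1, align 1) → ends 22
  version at 22 (size 1, align 1) → ends 23
  pad 1 to align 8 for src
  src at 24 (size 8, align 8) → ends 32
  window at 32 (size 1, align 1) → ends 33
  ttl at 33 (size 1, align 1) → ends 34
  pad 6 to align 8 for checksum
  checksum at 40 (size 8, align 8) → ends 48
  total 48 bytes, alignment 8
packed(2) layout:
  proto at 0 (size 1, align 1) → ends 1
  pad 1 to align 2 for payload_len
  payload_len at 2 (size 4, align 2) → ends 6
  length at 6 (size 8, align 2) → ends 14
  seq at 14 (size 4, align 2) → ends 18
  flags at 18 (size 1, align 1) → ends 19
  ack at 19 (size 1, align 1) → ends 20
  version at 20 (size 1, align 1) → ends 21
  pad 1 to align 2 for src
  src at 22 (size 8, align 2) → ends 30
  window at 30 (size 1, align 1) → ends 31
  ttl at 31 (size 1, align 1) → ends 32
  checksum at 32 (size 8, align 2) → ends 40
  total 40 bytes, alignment 2
48 − 40 = 8

8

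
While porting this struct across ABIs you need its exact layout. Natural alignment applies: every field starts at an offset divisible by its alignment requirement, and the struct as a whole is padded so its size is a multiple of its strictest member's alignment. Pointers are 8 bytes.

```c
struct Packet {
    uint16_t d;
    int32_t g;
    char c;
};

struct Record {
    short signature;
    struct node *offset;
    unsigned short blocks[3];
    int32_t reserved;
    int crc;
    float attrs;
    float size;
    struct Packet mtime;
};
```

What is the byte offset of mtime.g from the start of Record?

Packet: @0: d [2B, align 2] → 2; +2 pad (align 4); @4: g [4B, align 4] → 8; @8: c [1B, align 1] → 9; +3 tail pad (align 4); size 12, align 4
@0: signature [2B, align 2] → 2
+6 pad (align 8)
@8: offset [8B, align 8] → 16
@16: blocks [6B, align 2] → 22
+2 pad (align 4)
@24: reserved [4B, align 4] → 28
@28: crc [4B, align 4] → 32
@32: attrs [4B, align 4] → 36
@36: size [4B, align 4] → 40
@40: mtime [12B, align 4] → 52
within Packet: g at 4
40 + 4 = 44

44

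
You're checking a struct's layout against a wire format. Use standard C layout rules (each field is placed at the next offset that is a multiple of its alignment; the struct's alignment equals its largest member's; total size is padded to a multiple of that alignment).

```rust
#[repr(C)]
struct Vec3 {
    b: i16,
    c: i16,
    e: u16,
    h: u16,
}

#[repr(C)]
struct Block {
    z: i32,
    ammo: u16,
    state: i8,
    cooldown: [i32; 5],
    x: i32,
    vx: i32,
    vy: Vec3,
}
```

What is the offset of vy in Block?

Vec3: 0..2  b  (2B, 2-aligned); 2..4  c  (2B, 2-aligned); 4..6  e  (2B, 2-aligned); 6..8  h  (2B, 2-aligned); sizeof = 8, alignof = 2
0..4  z  (4B, 4-aligned)
4..6  ammo  (2B, 2-aligned)
6..7  state  (1B, 1-aligned)
7..8  -- padding (1B)
8..28  cooldown  (20B, 4-aligned)
28..32  x  (4B, 4-aligned)
32..36  vx  (4B, 4-aligned)
36..44  vy  (8B, 2-aligned)

36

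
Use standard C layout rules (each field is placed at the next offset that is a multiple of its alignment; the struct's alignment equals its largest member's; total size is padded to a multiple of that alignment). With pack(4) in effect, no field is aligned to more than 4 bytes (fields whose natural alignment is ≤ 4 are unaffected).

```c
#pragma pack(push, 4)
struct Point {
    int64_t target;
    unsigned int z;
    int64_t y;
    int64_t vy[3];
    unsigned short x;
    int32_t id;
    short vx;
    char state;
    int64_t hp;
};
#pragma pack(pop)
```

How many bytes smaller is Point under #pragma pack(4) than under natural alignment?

8

natural layout:
  @0: target [8B, align 8] → 8
  @8: z [4B, align 4] → 12
  +4 pad (align 8)
  @16: y [8B, align 8] → 24
  @24: vy [24B, align 8] → 48
  @48: x [2B, align 2] → 50
  +2 pad (align 4)
  @52: id [4B, align 4] → 56
  @56: vx [2B, align 2] → 58
  @58: state [1B, align 1] → 59
  +5 pad (align 8)
  @64: hp [8B, align 8] → 72
  size 72, align 8
packed(4) layout:
  @0: target [8B, align 4] → 8
  @8: z [4B, align 4] → 12
  @12: y [8B, align 4] → 20
  @20: vy [24B, align 4] → 44
  @44: x [2B, align 2] → 46
  +2 pad (align 4)
  @48: id [4B, align 4] → 52
  @52: vx [2B, align 2] → 54
  @54: state [1B, align 1] → 55
  +1 pad (align 4)
  @56: hp [8B, align 4] → 64
  size 64, align 4
72 − 64 = 8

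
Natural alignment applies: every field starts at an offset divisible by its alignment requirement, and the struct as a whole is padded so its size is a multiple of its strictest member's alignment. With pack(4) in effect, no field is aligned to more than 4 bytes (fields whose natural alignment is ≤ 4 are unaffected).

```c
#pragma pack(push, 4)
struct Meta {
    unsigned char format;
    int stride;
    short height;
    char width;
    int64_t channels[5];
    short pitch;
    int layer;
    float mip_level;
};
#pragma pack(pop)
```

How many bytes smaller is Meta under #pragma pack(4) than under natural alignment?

8

natural layout:
  format at 0 (size 1, align 1) → ends 1
  pad 3 to align 4 for stride
  stride at 4 (size 4, align 4) → ends 8
  height at 8 (size 2, align 2) → ends 10
  width at 10 (size 1, align 1) → ends 11
  pad 5 to align 8 for channels
  channels at 16 (size 40, align 8) → ends 56
  pitch at 56 (size 2, align 2) → ends 58
  pad 2 to align 4 for layer
  layer at 60 (size 4, align 4) → ends 64
  mip_level at 64 (size 4, align 4) → ends 68
  tail pad 4 to reach multiple of 8
  total 72 bytes, alignment 8
packed(4) layout:
  format at 0 (size 1, align 1) → ends 1
  pad 3 to align 4 for stride
  stride at 4 (size 4, align 4) → ends 8
  height at 8 (size 2, align 2) → ends 10
  width at 10 (size 1, align 1) → ends 11
  pad 1 to align 4 for channels
  channels at 12 (size 40, align 4) → ends 52
  pitch at 52 (size 2, align 2) → ends 54
  pad 2 to align 4 for layer
  layer at 56 (size 4, align 4) → ends 60
  mip_level at 60 (size 4, align 4) → ends 64
  total 64 bytes, alignment 4
72 − 64 = 8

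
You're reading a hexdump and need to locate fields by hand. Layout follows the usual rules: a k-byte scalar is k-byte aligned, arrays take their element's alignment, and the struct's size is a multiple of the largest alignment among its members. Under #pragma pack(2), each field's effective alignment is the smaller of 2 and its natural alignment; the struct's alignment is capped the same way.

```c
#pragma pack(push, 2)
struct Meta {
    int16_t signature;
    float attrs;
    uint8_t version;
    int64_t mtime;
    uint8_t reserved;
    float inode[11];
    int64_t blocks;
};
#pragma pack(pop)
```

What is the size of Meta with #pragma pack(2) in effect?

0..2  signature  (2B, 2-aligned)
2..6  attrs  (4B, 2-aligned)
6..7  version  (1B, 1-aligned)
7..8  -- padding (1B)
8..16  mtime  (8B, 2-aligned)
16..17  reserved  (1B, 1-aligned)
17..18  -- padding (1B)
18..62  inode  (44B, 2-aligned)
62..70  blocks  (8B, 2-aligned)
sizeof = 70, alignof = 2

70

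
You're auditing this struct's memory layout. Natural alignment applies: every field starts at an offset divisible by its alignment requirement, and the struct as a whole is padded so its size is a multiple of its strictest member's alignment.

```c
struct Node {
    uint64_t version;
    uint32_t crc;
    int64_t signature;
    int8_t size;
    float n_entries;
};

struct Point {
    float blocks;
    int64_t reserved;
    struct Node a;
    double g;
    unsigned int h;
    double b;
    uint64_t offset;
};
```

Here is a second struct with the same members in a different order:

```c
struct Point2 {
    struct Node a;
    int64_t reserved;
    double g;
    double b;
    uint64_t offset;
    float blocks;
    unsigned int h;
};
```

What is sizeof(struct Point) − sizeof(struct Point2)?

Node: version at 0 (size 8, align 8) → ends 8; crc at 8 (size 4, align 4) → ends 12; pad 4 to align 8 for signature; signature at 16 (size 8, align 8) → ends 24; size at 24 (size 1, align 1) → ends 25; pad 3 to align 4 for n_entries; n_entries at 28 (size 4, align 4) → ends 32; total 32 bytes, alignment 8
blocks at 0 (size 4, align 4) → ends 4
pad 4 to align 8 for reserved
reserved at 8 (size 8, align 8) → ends 16
a at 16 (size 32, align 8) → ends 48
g at 48 (size 8, align 8) → ends 56
h at 56 (size 4, align 4) → ends 60
pad 4 to align 8 for b
b at 64 (size 8, align 8) → ends 72
offset at 72 (size 8, align 8) → ends 80
total 80 bytes, alignment 8
— Point2 —
a at 0 (size 32, align 8) → ends 32
reserved at 32 (size 8, align 8) → ends 40
g at 40 (size 8, align 8) → ends 48
b at 48 (size 8, align 8) → ends 56
offset at 56 (size 8, align 8) → ends 64
blocks at 64 (size 4, align 4) → ends 68
h at 68 (size 4, align 4) → ends 72
total 72 bytes, alignment 8
80 − 72 = 8

8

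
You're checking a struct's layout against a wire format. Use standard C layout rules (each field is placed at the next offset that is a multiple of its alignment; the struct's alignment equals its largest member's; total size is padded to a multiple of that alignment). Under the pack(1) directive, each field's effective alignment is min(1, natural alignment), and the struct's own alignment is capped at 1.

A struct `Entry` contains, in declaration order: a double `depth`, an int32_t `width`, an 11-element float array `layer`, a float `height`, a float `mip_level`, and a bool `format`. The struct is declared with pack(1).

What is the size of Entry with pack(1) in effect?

@0: depth [8B, align 1] → 8
@8: width [4B, align 1] → 12
@12: layer [44B, align 1] → 56
@56: height [4B, align 1] → 60
@60: mip_level [4B, align 1] → 64
@64: format [1B, align 1] → 65
size 65, align 1

65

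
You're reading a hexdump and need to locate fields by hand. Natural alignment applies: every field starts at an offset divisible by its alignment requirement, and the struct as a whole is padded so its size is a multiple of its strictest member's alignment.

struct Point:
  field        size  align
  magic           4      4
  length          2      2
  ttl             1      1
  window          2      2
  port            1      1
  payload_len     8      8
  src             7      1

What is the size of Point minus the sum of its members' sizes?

7

@0: magic [4B, align 4] → 4
@4: length [2B, align 2] → 6
@6: ttl [1B, align 1] → 7
+1 pad (align 2)
@8: window [2B, align 2] → 10
@10: port [1B, align 1] → 11
+5 pad (align 8)
@16: payload_len [8B, align 8] → 24
@24: src [7B, align 1] → 31
+1 tail pad (align 8)
size 32, align 8
data bytes 25, size 32 → padding 7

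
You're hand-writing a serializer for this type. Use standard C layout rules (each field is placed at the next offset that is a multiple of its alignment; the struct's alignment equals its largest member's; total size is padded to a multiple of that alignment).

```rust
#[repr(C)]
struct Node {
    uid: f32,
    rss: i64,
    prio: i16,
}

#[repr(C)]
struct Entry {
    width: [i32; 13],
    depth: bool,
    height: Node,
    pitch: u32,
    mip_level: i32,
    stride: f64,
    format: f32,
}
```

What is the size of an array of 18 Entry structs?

Node: 0..4  uid  (4B, 4-aligned); 4..8  -- padding (4B); 8..16  rss  (8B, 8-aligned); 16..18  prio  (2B, 2-aligned); 18..24  -- tail padding (6B); sizeof = 24, alignof = 8
0..52  width  (52B, 4-aligned)
52..53  depth  (1B, 1-aligned)
53..56  -- padding (3B)
56..80  height  (24B, 8-aligned)
80..84  pitch  (4B, 4-aligned)
84..88  mip_level  (4B, 4-aligned)
88..96  stride  (8B, 8-aligned)
96..100  format  (4B, 4-aligned)
100..104  -- tail padding (4B)
sizeof = 104, alignof = 8
array of 18: 18 × 104 = 1872

1872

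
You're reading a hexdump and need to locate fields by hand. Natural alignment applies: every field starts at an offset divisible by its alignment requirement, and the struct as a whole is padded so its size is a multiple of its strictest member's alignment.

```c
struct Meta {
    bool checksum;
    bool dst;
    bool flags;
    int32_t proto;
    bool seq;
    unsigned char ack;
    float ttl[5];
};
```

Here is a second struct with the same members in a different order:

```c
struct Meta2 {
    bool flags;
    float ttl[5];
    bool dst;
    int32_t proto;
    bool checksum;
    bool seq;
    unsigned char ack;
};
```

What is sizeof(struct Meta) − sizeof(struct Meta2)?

-4

checksum at 0 (size 1, align 1) → ends 1
dst at 1 (size 1, align 1) → ends 2
flags at 2 (size 1, align 1) → ends 3
pad 1 to align 4 for proto
proto at 4 (size 4, align 4) → ends 8
seq at 8 (size 1, align 1) → ends 9
ack at 9 (size 1, align 1) → ends 10
pad 2 to align 4 for ttl
ttl at 12 (size 20, align 4) → ends 32
total 32 bytes, alignment 4
— Meta2 —
flags at 0 (size 1, align 1) → ends 1
pad 3 to align 4 for ttl
ttl at 4 (size 20, align 4) → ends 24
dst at 24 (size 1, align 1) → ends 25
pad 3 to align 4 for proto
proto at 28 (size 4, align 4) → ends 32
checksum at 32 (size 1, align 1) → ends 33
seq at 33 (size 1, align 1) → ends 34
ack at 34 (size 1, align 1) → ends 35
tail pad 1 to reach multiple of 4
total 36 bytes, alignment 4
32 − 36 = -4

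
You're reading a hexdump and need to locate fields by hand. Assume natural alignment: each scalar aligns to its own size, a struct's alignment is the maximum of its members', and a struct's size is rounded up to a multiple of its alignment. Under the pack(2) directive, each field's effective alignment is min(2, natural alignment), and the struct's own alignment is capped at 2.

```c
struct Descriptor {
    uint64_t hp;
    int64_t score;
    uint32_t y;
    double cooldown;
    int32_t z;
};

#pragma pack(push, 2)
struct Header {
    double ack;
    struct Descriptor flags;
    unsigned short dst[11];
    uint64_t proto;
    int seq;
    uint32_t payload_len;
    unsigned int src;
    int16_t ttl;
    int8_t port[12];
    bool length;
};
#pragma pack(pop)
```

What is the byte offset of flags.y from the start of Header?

24

Descriptor: @0: hp [8B, align 8] → 8; @8: score [8B, align 8] → 16; @16: y [4B, align 4] → 20; +4 pad (align 8); @24: cooldown [8B, align 8] → 32; @32: z [4B, align 4] → 36; +4 tail pad (align 8); size 40, align 8
@0: ack [8B, align 2] → 8
@8: flags [40B, align 2] → 48
within Descriptor: y at 16
8 + 16 = 24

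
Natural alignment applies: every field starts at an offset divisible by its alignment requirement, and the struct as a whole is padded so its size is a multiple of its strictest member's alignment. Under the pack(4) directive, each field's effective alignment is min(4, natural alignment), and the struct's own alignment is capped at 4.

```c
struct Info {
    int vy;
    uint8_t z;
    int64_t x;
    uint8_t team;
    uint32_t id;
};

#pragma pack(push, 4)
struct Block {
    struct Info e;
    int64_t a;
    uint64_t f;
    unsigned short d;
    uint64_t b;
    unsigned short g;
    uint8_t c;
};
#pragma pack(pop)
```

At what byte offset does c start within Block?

54

Info: vy at 0 (size 4, align 4) → ends 4; z at 4 (size 1, align 1) → ends 5; pad 3 to align 8 for x; x at 8 (size 8, align 8) → ends 16; team at 16 (size 1, align 1) → ends 17; pad 3 to align 4 for id; id at 20 (size 4, align 4) → ends 24; total 24 bytes, alignment 8
e at 0 (size 24, align 4) → ends 24
a at 24 (size 8, align 4) → ends 32
f at 32 (size 8, align 4) → ends 40
d at 40 (size 2, align 2) → ends 42
pad 2 to align 4 for b
b at 44 (size 8, align 4) → ends 52
g at 52 (size 2, align 2) → ends 54
c at 54 (size 1, align 1) → ends 55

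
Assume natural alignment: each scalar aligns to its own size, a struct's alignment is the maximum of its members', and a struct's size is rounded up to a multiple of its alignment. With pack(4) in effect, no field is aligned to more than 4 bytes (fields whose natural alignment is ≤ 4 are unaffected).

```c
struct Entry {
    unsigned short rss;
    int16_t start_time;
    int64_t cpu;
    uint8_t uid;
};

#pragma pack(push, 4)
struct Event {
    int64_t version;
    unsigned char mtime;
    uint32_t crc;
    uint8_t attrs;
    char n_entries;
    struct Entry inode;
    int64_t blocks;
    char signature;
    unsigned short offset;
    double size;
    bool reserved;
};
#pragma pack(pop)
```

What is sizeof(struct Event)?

Entry: @0: rss [2B, align 2] → 2; @2: start_time [2B, align 2] → 4; +4 pad (align 8); @8: cpu [8B, align 8] → 16; @16: uid [1B, align 1] → 17; +7 tail pad (align 8); size 24, align 8
@0: version [8B, align 4] → 8
@8: mtime [1B, align 1] → 9
+3 pad (align 4)
@12: crc [4B, align 4] → 16
@16: attrs [1B, align 1] → 17
@17: n_entries [1B, align 1] → 18
+2 pad (align 4)
@20: inode [24B, align 4] → 44
@44: blocks [8B, align 4] → 52
@52: signature [1B, align 1] → 53
+1 pad (align 2)
@54: offset [2B, align 2] → 56
@56: size [8B, align 4] → 64
@64: reserved [1B, align 1] → 65
+3 tail pad (align 4)
size 68, align 4

68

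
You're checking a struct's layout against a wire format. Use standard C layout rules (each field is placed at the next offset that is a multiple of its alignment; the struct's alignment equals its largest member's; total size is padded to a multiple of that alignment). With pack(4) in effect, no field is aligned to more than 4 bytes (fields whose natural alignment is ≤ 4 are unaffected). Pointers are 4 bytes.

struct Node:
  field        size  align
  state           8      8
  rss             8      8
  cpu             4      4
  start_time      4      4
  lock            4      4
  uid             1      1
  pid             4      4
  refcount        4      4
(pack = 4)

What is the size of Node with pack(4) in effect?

0..8  state  (8B, 4-aligned)
8..16  rss  (8B, 4-aligned)
16..20  cpu  (4B, 4-aligned)
20..24  start_time  (4B, 4-aligned)
24..28  lock  (4B, 4-aligned)
28..29  uid  (1B, 1-aligned)
29..32  -- padding (3B)
32..36  pid  (4B, 4-aligned)
36..40  refcount  (4B, 4-aligned)
sizeof = 40, alignof = 4

40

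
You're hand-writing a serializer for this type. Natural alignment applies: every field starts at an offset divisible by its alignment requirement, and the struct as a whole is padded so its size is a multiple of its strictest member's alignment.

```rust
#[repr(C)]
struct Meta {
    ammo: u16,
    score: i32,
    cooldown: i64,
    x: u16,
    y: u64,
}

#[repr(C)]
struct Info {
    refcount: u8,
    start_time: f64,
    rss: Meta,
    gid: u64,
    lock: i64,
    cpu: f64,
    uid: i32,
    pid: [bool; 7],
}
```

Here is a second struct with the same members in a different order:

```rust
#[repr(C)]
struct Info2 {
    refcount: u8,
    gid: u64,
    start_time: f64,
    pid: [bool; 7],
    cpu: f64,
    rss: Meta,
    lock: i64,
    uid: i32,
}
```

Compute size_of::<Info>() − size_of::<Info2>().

Meta: 0..2  ammo  (2B, 2-aligned); 2..4  -- padding (2B); 4..8  score  (4B, 4-aligned); 8..16  cooldown  (8B, 8-aligned); 16..18  x  (2B, 2-aligned); 18..24  -- padding (6B); 24..32  y  (8B, 8-aligned); sizeof = 32, alignof = 8
0..1  refcount  (1B, 1-aligned)
1..8  -- padding (7B)
8..16  start_time  (8B, 8-aligned)
16..48  rss  (32B, 8-aligned)
48..56  gid  (8B, 8-aligned)
56..64  lock  (8B, 8-aligned)
64..72  cpu  (8B, 8-aligned)
72..76  uid  (4B, 4-aligned)
76..83  pid  (7B, 1-aligned)
83..88  -- tail padding (5B)
sizeof = 88, alignof = 8
— Info2 —
0..1  refcount  (1B, 1-aligned)
1..8  -- padding (7B)
8..16  gid  (8B, 8-aligned)
16..24  start_time  (8B, 8-aligned)
24..31  pid  (7B, 1-aligned)
31..32  -- padding (1B)
32..40  cpu  (8B, 8-aligned)
40..72  rss  (32B, 8-aligned)
72..80  lock  (8B, 8-aligned)
80..84  uid  (4B, 4-aligned)
84..88  -- tail padding (4B)
sizeof = 88, alignof = 8
88 − 88 = 0

0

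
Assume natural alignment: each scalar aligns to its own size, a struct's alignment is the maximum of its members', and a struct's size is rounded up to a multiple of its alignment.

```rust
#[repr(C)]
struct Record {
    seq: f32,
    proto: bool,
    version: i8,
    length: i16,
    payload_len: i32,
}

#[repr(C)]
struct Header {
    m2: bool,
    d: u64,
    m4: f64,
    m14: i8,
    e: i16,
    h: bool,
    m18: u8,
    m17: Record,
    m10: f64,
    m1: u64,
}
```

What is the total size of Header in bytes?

64

Record: 0..4  seq  (4B, 4-aligned); 4..5  proto  (1B, 1-aligned); 5..6  version  (1B, 1-aligned); 6..8  length  (2B, 2-aligned); 8..12  payload_len  (4B, 4-aligned); sizeof = 12, alignof = 4
0..1  m2  (1B, 1-aligned)
1..8  -- padding (7B)
8..16  d  (8B, 8-aligned)
16..24  m4  (8B, 8-aligned)
24..25  m14  (1B, 1-aligned)
25..26  -- padding (1B)
26..28  e  (2B, 2-aligned)
28..29  h  (1B, 1-aligned)
29..30  m18  (1B, 1-aligned)
30..32  -- padding (2B)
32..44  m17  (12B, 4-aligned)
44..48  -- padding (4B)
48..56  m10  (8B, 8-aligned)
56..64  m1  (8B, 8-aligned)
sizeof = 64, alignof = 8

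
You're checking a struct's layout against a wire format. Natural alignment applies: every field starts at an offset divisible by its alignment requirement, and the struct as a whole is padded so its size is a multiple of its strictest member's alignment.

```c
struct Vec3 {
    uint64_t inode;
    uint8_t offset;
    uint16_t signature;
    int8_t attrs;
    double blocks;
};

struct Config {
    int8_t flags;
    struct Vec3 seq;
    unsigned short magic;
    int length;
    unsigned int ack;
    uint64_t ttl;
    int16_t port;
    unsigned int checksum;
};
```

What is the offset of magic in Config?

Vec3: inode at 0 (size 8, align 8) → ends 8; offset at 8 (size 1, align 1) → ends 9; pad 1 to align 2 for signature; signature at 10 (size 2, align 2) → ends 12; attrs at 12 (size 1, align 1) → ends 13; pad 3 to align 8 for blocks; blocks at 16 (size 8, align 8) → ends 24; total 24 bytes, alignment 8
flags at 0 (size 1, align 1) → ends 1
pad 7 to align 8 for seq
seq at 8 (size 24, align 8) → ends 32
magic at 32 (size 2, align 2) → ends 34

32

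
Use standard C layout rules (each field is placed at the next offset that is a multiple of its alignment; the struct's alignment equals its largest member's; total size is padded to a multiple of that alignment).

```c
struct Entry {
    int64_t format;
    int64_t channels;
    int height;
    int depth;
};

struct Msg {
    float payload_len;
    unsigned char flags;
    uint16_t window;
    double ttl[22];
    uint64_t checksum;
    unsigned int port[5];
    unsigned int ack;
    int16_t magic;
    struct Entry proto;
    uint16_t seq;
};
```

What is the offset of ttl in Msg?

Entry: @0: format [8B, align 8] → 8; @8: channels [8B, align 8] → 16; @16: height [4B, align 4] → 20; @20: depth [4B, align 4] → 24; size 24, align 8
@0: payload_len [4B, align 4] → 4
@4: flags [1B, align 1] → 5
+1 pad (align 2)
@6: window [2B, align 2] → 8
@8: ttl [176B, align 8] → 184

8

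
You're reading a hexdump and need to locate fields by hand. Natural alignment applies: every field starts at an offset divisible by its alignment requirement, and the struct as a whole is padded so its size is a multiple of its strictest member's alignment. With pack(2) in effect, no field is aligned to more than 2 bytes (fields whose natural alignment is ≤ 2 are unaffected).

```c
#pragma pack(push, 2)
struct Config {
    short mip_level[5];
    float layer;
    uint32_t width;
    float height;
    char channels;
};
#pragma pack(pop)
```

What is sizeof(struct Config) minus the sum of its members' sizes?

@0: mip_level [10B, align 2] → 10
@10: layer [4B, align 2] → 14
@14: width [4B, align 2] → 18
@18: height [4B, align 2] → 22
@22: channels [1B, align 1] → 23
+1 tail pad (align 2)
size 24, align 2
data bytes 23, size 24 → padding 1

1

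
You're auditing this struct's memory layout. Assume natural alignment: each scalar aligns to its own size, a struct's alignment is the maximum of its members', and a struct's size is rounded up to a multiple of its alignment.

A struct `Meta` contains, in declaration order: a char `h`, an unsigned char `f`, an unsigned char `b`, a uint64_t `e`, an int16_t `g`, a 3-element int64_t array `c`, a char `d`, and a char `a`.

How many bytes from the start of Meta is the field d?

h at 0 (size 1, align 1) → ends 1
f at 1 (size 1, align 1) → ends 2
b at 2 (size 1, align 1) → ends 3
pad 5 to align 8 for e
e at 8 (size 8, align 8) → ends 16
g at 16 (size 2, align 2) → ends 18
pad 6 to align 8 for c
c at 24 (size 24, align 8) → ends 48
d at 48 (size 1, align 1) → ends 49

48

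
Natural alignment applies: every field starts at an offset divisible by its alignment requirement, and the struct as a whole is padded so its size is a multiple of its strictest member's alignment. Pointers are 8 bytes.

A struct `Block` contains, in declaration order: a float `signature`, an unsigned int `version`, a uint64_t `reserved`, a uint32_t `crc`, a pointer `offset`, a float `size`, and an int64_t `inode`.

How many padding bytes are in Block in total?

8

0..4  signature  (4B, 4-aligned)
4..8  version  (4B, 4-aligned)
8..16  reserved  (8B, 8-aligned)
16..20  crc  (4B, 4-aligned)
20..24  -- padding (4B)
24..32  offset  (8B, 8-aligned)
32..36  size  (4B, 4-aligned)
36..40  -- padding (4B)
40..48  inode  (8B, 8-aligned)
sizeof = 48, alignof = 8
data bytes 40, size 48 → padding 8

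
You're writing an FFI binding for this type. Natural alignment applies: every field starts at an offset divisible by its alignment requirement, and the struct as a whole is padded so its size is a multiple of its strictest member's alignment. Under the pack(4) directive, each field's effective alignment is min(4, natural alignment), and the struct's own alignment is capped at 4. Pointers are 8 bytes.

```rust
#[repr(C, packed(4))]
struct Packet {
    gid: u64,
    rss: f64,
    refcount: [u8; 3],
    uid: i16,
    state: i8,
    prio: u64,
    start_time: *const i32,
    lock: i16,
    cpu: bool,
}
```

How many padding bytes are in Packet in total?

0..8  gid  (8B, 4-aligned)
8..16  rss  (8B, 4-aligned)
16..19  refcount  (3B, 1-aligned)
19..20  -- padding (1B)
20..22  uid  (2B, 2-aligned)
22..23  state  (1B, 1-aligned)
23..24  -- padding (1B)
24..32  prio  (8B, 4-aligned)
32..40  start_time  (8B, 4-aligned)
40..42  lock  (2B, 2-aligned)
42..43  cpu  (1B, 1-aligned)
43..44  -- tail padding (1B)
sizeof = 44, alignof = 4
data bytes 41, size 44 → padding 3

3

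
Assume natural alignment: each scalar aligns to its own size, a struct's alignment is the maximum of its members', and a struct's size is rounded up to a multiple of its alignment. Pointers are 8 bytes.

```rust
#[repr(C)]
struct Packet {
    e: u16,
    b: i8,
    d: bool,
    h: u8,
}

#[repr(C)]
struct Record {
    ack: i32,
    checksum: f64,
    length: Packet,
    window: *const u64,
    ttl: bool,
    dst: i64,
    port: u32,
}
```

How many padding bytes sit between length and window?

Packet: e at 0 (size 2, align 2) → ends 2; b at 2 (size 1, align 1) → ends 3; d at 3 (size 1, align 1) → ends 4; h at 4 (size 1, align 1) → ends 5; tail pad 1 to reach multiple of 2; total 6 bytes, alignment 2
ack at 0 (size 4, align 4) → ends 4
pad 4 to align 8 for checksum
checksum at 8 (size 8, align 8) → ends 16
length at 16 (size 6, align 2) → ends 22
pad 2 to align 8 for window
window at 24 (size 8, align 8) → ends 32

2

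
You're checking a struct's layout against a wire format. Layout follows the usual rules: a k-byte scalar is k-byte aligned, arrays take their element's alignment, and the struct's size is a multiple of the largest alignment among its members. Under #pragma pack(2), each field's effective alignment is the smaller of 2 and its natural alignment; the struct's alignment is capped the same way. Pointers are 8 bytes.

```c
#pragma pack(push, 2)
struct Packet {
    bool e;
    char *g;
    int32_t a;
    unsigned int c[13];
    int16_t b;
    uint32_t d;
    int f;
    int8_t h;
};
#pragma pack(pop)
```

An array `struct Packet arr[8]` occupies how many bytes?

624

@0: e [1B, align 1] → 1
+1 pad (align 2)
@2: g [8B, align 2] → 10
@10: a [4B, align 2] → 14
@14: c [52B, align 2] → 66
@66: b [2B, align 2] → 68
@68: d [4B, align 2] → 72
@72: f [4B, align 2] → 76
@76: h [1B, align 1] → 77
+1 tail pad (align 2)
size 78, align 2
array of 8: 8 × 78 = 624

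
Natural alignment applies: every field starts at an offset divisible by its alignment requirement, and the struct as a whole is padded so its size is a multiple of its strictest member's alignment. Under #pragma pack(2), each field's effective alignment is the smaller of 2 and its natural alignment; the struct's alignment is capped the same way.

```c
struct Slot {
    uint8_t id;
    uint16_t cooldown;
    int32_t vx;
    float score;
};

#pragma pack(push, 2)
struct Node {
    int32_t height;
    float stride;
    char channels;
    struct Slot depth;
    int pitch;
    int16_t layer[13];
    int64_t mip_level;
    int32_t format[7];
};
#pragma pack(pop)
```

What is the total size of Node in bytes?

88

Slot: id at 0 (size 1, align 1) → ends 1; pad 1 to align 2 for cooldown; cooldown at 2 (size 2, align 2) → ends 4; vx at 4 (size 4, align 4) → ends 8; score at 8 (size 4, align 4) → ends 12; total 12 bytes, alignment 4
height at 0 (size 4, align 2) → ends 4
stride at 4 (size 4, align 2) → ends 8
channels at 8 (size 1, align 1) → ends 9
pad 1 to align 2 for depth
depth at 10 (size 12, align 2) → ends 22
pitch at 22 (size 4, align 2) → ends 26
layer at 26 (size 26, align 2) → ends 52
mip_level at 52 (size 8, align 2) → ends 60
format at 60 (size 28, align 2) → ends 88
total 88 bytes, alignment 2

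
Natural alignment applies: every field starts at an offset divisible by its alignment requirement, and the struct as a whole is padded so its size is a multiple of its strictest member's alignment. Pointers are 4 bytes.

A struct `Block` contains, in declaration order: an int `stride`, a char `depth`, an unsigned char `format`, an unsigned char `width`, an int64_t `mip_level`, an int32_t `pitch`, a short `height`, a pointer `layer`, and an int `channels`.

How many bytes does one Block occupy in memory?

32

@0: stride [4B, align 4] → 4
@4: depth [1B, align 1] → 5
@5: format [1B, align 1] → 6
@6: width [1B, align 1] → 7
+1 pad (align 8)
@8: mip_level [8B, align 8] → 16
@16: pitch [4B, align 4] → 20
@20: height [2B, align 2] → 22
+2 pad (align 4)
@24: layer [4B, align 4] → 28
@28: channels [4B, align 4] → 32
size 32, align 8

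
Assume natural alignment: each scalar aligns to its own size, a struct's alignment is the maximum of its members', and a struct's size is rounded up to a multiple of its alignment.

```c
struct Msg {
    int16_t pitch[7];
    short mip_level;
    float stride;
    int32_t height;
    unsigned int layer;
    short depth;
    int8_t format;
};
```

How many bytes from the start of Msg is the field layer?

pitch at 0 (size 14, align 2) → ends 14
mip_level at 14 (size 2, align 2) → ends 16
stride at 16 (size 4, align 4) → ends 20
height at 20 (size 4, align 4) → ends 24
layer at 24 (size 4, align 4) → ends 28

24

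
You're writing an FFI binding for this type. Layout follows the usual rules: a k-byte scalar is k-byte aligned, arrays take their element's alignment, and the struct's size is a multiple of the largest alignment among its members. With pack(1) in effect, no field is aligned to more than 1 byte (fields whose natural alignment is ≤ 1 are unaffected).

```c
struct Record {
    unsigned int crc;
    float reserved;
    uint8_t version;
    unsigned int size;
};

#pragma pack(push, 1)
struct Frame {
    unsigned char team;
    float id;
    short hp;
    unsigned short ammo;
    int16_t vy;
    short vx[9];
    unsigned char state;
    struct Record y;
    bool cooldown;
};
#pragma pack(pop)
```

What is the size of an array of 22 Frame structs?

Record: 0..4  crc  (4B, 4-aligned); 4..8  reserved  (4B, 4-aligned); 8..9  version  (1B, 1-aligned); 9..12  -- padding (3B); 12..16  size  (4B, 4-aligned); sizeof = 16, alignof = 4
0..1  team  (1B, 1-aligned)
1..5  id  (4B, 1-aligned)
5..7  hp  (2B, 1-aligned)
7..9  ammo  (2B, 1-aligned)
9..11  vy  (2B, 1-aligned)
11..29  vx  (18B, 1-aligned)
29..30  state  (1B, 1-aligned)
30..46  y  (16B, 1-aligned)
46..47  cooldown  (1B, 1-aligned)
sizeof = 47, alignof = 1
array of 22: 22 × 47 = 1034

1034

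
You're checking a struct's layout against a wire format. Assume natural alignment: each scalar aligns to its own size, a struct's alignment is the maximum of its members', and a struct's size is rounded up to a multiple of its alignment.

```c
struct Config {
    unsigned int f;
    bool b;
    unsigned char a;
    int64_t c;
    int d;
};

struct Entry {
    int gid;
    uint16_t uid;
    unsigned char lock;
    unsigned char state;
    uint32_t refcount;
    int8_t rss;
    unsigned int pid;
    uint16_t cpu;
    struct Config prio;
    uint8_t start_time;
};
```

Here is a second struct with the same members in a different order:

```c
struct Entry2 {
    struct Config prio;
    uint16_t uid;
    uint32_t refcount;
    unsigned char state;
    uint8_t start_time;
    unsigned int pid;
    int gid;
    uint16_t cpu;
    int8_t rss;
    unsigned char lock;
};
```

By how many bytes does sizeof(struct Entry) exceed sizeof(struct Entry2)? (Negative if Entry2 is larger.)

Config: f at 0 (size 4, align 4) → ends 4; b at 4 (size 1, align 1) → ends 5; a at 5 (size 1, align 1) → ends 6; pad 2 to align 8 for c; c at 8 (size 8, align 8) → ends 16; d at 16 (size 4, align 4) → ends 20; tail pad 4 to reach multiple of 8; total 24 bytes, alignment 8
gid at 0 (size 4, align 4) → ends 4
uid at 4 (size 2, align 2) → ends 6
lock at 6 (size 1, align 1) → ends 7
state at 7 (size 1, align 1) → ends 8
refcount at 8 (size 4, align 4) → ends 12
rss at 12 (size 1, align 1) → ends 13
pad 3 to align 4 for pid
pid at 16 (size 4, align 4) → ends 20
cpu at 20 (size 2, align 2) → ends 22
pad 2 to align 8 for prio
prio at 24 (size 24, align 8) → ends 48
start_time at 48 (size 1, align 1) → ends 49
tail pad 7 to reach multiple of 8
total 56 bytes, alignment 8
— Entry2 —
prio at 0 (size 24, align 8) → ends 24
uid at 24 (size 2, align 2) → ends 26
pad 2 to align 4 for refcount
refcount at 28 (size 4, align 4) → ends 32
state at 32 (size 1, align 1) → ends 33
start_time at 33 (size 1, align 1) → ends 34
pad 2 to align 4 for pid
pid at 36 (size 4, align 4) → ends 40
gid at 40 (size 4, align 4) → ends 44
cpu at 44 (size 2, align 2) → ends 46
rss at 46 (size 1, align 1) → ends 47
lock at 47 (size 1, align 1) → ends 48
total 48 bytes, alignment 8
56 − 48 = 8

8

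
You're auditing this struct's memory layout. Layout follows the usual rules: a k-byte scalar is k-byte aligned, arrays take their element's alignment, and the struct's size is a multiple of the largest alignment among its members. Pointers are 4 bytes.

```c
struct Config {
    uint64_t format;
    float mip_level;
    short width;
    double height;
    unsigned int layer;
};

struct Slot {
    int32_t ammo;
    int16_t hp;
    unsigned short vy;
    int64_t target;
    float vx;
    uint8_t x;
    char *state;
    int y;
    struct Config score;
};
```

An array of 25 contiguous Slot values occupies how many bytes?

1600

Config: 0..8  format  (8B, 8-aligned); 8..12  mip_level  (4B, 4-aligned); 12..14  width  (2B, 2-aligned); 14..16  -- padding (2B); 16..24  height  (8B, 8-aligned); 24..28  layer  (4B, 4-aligned); 28..32  -- tail padding (4B); sizeof = 32, alignof = 8
0..4  ammo  (4B, 4-aligned)
4..6  hp  (2B, 2-aligned)
6..8  vy  (2B, 2-aligned)
8..16  target  (8B, 8-aligned)
16..20  vx  (4B, 4-aligned)
20..21  x  (1B, 1-aligned)
21..24  -- padding (3B)
24..28  state  (4B, 4-aligned)
28..32  y  (4B, 4-aligned)
32..64  score  (32B, 8-aligned)
sizeof = 64, alignof = 8
array of 25: 25 × 64 = 1600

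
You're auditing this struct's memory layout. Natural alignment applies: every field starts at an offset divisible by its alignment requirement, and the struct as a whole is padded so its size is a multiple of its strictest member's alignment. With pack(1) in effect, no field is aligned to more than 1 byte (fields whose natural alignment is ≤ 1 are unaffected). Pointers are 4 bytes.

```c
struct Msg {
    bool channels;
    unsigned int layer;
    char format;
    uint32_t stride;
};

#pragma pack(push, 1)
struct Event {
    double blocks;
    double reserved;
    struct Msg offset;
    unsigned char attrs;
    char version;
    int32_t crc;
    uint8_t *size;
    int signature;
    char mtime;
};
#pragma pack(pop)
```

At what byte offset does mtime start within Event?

Msg: @0: channels [1B, align 1] → 1; +3 pad (align 4); @4: layer [4B, align 4] → 8; @8: format [1B, align 1] → 9; +3 pad (align 4); @12: stride [4B, align 4] → 16; size 16, align 4
@0: blocks [8B, align 1] → 8
@8: reserved [8B, align 1] → 16
@16: offset [16B, align 1] → 32
@32: attrs [1B, align 1] → 33
@33: version [1B, align 1] → 34
@34: crc [4B, align 1] → 38
@38: size [4B, align 1] → 42
@42: signature [4B, align 1] → 46
@46: mtime [1B, align 1] → 47

46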